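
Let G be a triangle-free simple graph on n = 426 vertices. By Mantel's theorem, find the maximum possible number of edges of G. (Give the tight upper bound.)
ex(426, K_3) = ⌊426^2/4⌋ = 45369

Mantel (1907): a triangle-free graph on n vertices has at most ⌊n^2/4⌋ edges, with equality for the complete bipartite graph K_{⌊n/2⌋, ⌈n/2⌉}. For n = 426: ⌊426^2/4⌋ = ⌊181476/4⌋ = 45369. The extremal graph is K_{213, 213}, which has 213·213 = 45369 edges.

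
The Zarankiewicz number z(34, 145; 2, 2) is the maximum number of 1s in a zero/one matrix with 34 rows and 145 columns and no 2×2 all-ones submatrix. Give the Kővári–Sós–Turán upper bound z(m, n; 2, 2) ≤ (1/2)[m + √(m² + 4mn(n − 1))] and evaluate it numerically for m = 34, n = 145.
z(34, 145; 2, 2) ≤ (1/2)[34 + √(34² + 4·34·145·144)] = (1/2)[34 + √2840836] = 859.739

Kővári–Sós–Turán: let r_1, ..., r_34 be the row sums and z = Σ r_i the total number of 1s. Each pair of columns can share at most one row with both entries 1 (else a 2×2 all-ones block appears), so Σ_i C(r_i, 2) ≤ C(145, 2) = 10440. By convexity Σ_i C(r_i, 2) ≥ 34·C(z/34, 2) = z(z − 34)/(2·34), giving z² − 34z − 34·145·144 ≤ 0 and hence z ≤ (1/2)[34 + √(1156 + 4·709920)] = (1/2)[34 + √2840836] ≈ (1/2)(34 + 1685.478) = 859.739.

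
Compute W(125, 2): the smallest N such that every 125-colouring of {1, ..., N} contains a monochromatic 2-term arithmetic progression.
W(125, 2) = 125 + 1 = 126

A 2-term AP is any pair of integers, so a monochromatic 2-AP exists iff some colour is used at least twice. With 125 colours, the colouring i ↦ i on {1, ..., 125} uses each colour once, avoiding any monochromatic pair, so W(125, 2) > 125. For {1, ..., 126}, pigeonhole forces two integers of the same colour, which form a monochromatic 2-AP. Hence W(125, 2) = 126.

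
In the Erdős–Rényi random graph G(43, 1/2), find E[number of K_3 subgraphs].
E[# K_3] = C(43, 3) · (1/2)^C(3, 2) = 12341 / 2^3 = 1542.625

For each 3-subset S of vertices (there are C(43, 3) = 12341 such S), let X_S = 1 if S induces a K_3 (all C(3, 2) = 3 edges present). Then P(X_S = 1) = (1/2)^3 = 1/8. By linearity of expectation, E[# K_3] = C(43, 3) · (1/2)^3 = 12341 / 8 = 1542.625.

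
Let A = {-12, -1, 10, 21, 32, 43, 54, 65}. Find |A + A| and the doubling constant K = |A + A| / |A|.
K = |A + A| / |A| = 15/8

Enumerate A + A = {a + b : a, b ∈ A}. With |A| = 8, there are |A|^2 = 64 ordered sum pairs; collecting distinct values, A + A = {-24, -13, -2, 9, 20, 31, 42, 53, 64, 75, 86, 97, 108, 119, 130}, so |A + A| = 15. Thus K = 15/8. Here |A + A| = 2|A| − 1 = 15, the minimum possible — so K = 15/8 is minimal, which holds iff A is an arithmetic progression.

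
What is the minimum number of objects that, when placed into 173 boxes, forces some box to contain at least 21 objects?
n = (21 − 1)·173 + 1 = 3461

By the generalised pigeonhole principle, to guarantee some box contains ≥ r objects we need more than (r − 1) · k objects total. Threshold: n = (r − 1) · k + 1. With r = 21 and k = 173: n = 20 · 173 + 1 = 3460 + 1 = 3461. For n = 3460 = 20 · 173, we can put exactly 20 objects in every box, avoiding 21 in any single one — so 3461 is tight.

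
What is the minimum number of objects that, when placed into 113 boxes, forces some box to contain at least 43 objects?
n = (43 − 1)·113 + 1 = 4747

By the generalised pigeonhole principle, to guarantee some box contains ≥ r objects we need more than (r − 1) · k objects total. Threshold: n = (r − 1) · k + 1. With r = 43 and k = 113: n = 42 · 113 + 1 = 4746 + 1 = 4747. For n = 4746 = 42 · 113, we can put exactly 42 objects in every box, avoiding 43 in any single one — so 4747 is tight.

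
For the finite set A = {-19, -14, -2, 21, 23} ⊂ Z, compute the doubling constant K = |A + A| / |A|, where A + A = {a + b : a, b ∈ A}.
K = |A + A| / |A| = 15/5 = 3

Enumerate A + A = {a + b : a, b ∈ A}. With |A| = 5, there are |A|^2 = 25 ordered sum pairs; collecting distinct values, A + A = {-38, -33, -28, -21, -16, -4, 2, 4, 7, 9, 19, 21, 42, 44, 46}, so |A + A| = 15. Thus K = 15/5 = 3. For comparison, the minimum possible |A + A| over all 5-element sets is 2·5 − 1 = 9 (so min K = 9/5), attained only by arithmetic progressions.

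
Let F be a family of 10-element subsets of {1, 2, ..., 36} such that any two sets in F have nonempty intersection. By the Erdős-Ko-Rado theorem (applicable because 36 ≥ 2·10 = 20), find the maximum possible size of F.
max |F| = C(35, 9) = 70607460

Erdős-Ko-Rado (1961): when n ≥ 2k, max |F| = C(n−1, k−1). The bound is attained by the star {A : i ∈ A} for any fixed i ∈ [n]. Here C(36−1, 10−1) = C(35, 9) = 70607460.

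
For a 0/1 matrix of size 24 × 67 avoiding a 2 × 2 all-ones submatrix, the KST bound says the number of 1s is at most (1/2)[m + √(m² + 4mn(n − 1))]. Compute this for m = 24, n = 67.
z(24, 67; 2, 2) ≤ (1/2)[24 + √(24² + 4·24·67·66)] = (1/2)[24 + √425088] = 337.9939

Kővári–Sós–Turán: let r_1, ..., r_24 be the row sums and z = Σ r_i the total number of 1s. Each pair of columns can share at most one row with both entries 1 (else a 2×2 all-ones block appears), so Σ_i C(r_i, 2) ≤ C(67, 2) = 2211. By convexity Σ_i C(r_i, 2) ≥ 24·C(z/24, 2) = z(z − 24)/(2·24), giving z² − 24z − 24·67·66 ≤ 0 and hence z ≤ (1/2)[24 + √(576 + 4·106128)] = (1/2)[24 + √425088] ≈ (1/2)(24 + 651.9877) = 337.9939.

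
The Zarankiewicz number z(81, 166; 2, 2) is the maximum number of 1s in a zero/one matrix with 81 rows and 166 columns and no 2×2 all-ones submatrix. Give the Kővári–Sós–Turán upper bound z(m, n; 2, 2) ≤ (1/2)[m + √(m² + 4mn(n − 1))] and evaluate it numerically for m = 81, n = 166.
z(81, 166; 2, 2) ≤ (1/2)[81 + √(81² + 4·81·166·165)] = (1/2)[81 + √8880921] = 1530.5437

Kővári–Sós–Turán: let r_1, ..., r_81 be the row sums and z = Σ r_i the total number of 1s. Each pair of columns can share at most one row with both entries 1 (else a 2×2 all-ones block appears), so Σ_i C(r_i, 2) ≤ C(166, 2) = 13695. By convexity Σ_i C(r_i, 2) ≥ 81·C(z/81, 2) = z(z − 81)/(2·81), giving z² − 81z − 81·166·165 ≤ 0 and hence z ≤ (1/2)[81 + √(6561 + 4·2218590)] = (1/2)[81 + √8880921] ≈ (1/2)(81 + 2980.0874) = 1530.5437.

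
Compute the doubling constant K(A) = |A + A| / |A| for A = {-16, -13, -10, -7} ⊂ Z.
K = |A + A| / |A| = 7/4

Enumerate A + A = {a + b : a, b ∈ A}. With |A| = 4, there are |A|^2 = 16 ordered sum pairs; collecting distinct values, A + A = {-32, -29, -26, -23, -20, -17, -14}, so |A + A| = 7. Thus K = 7/4. Here |A + A| = 2|A| − 1 = 7, the minimum possible — so K = 7/4 is minimal, which holds iff A is an arithmetic progression.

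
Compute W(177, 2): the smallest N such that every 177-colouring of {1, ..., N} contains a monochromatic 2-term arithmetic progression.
W(177, 2) = 177 + 1 = 178

A 2-term AP is any pair of integers, so a monochromatic 2-AP exists iff some colour is used at least twice. With 177 colours, the colouring i ↦ i on {1, ..., 177} uses each colour once, avoiding any monochromatic pair, so W(177, 2) > 177. For {1, ..., 178}, pigeonhole forces two integers of the same colour, which form a monochromatic 2-AP. Hence W(177, 2) = 178.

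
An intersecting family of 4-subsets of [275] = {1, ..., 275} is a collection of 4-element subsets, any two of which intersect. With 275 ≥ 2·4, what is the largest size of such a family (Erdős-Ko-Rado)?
max |F| = C(274, 3) = 3391024

Erdős-Ko-Rado (1961): when n ≥ 2k, max |F| = C(n−1, k−1). The bound is attained by the star {A : i ∈ A} for any fixed i ∈ [n]. Here C(275−1, 4−1) = C(274, 3) = 3391024.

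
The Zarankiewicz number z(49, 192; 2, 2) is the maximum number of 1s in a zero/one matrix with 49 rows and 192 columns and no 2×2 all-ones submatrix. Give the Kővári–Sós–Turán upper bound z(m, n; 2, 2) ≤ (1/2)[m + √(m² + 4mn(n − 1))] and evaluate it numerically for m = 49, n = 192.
z(49, 192; 2, 2) ≤ (1/2)[49 + √(49² + 4·49·192·191)] = (1/2)[49 + √7190113] = 1365.2193

Kővári–Sós–Turán: let r_1, ..., r_49 be the row sums and z = Σ r_i the total number of 1s. Each pair of columns can share at most one row with both entries 1 (else a 2×2 all-ones block appears), so Σ_i C(r_i, 2) ≤ C(192, 2) = 18336. By convexity Σ_i C(r_i, 2) ≥ 49·C(z/49, 2) = z(z − 49)/(2·49), giving z² − 49z − 49·192·191 ≤ 0 and hence z ≤ (1/2)[49 + √(2401 + 4·1796928)] = (1/2)[49 + √7190113] ≈ (1/2)(49 + 2681.4386) = 1365.2193.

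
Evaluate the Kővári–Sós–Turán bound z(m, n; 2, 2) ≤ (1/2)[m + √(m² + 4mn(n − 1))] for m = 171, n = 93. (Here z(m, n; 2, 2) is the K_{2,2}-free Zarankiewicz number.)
z(171, 93; 2, 2) ≤ (1/2)[171 + √(171² + 4·171·93·92)] = (1/2)[171 + √5881545] = 1298.0948

Kővári–Sós–Turán: let r_1, ..., r_171 be the row sums and z = Σ r_i the total number of 1s. Each pair of columns can share at most one row with both entries 1 (else a 2×2 all-ones block appears), so Σ_i C(r_i, 2) ≤ C(93, 2) = 4278. By convexity Σ_i C(r_i, 2) ≥ 171·C(z/171, 2) = z(z − 171)/(2·171), giving z² − 171z − 171·93·92 ≤ 0 and hence z ≤ (1/2)[171 + √(29241 + 4·1463076)] = (1/2)[171 + √5881545] ≈ (1/2)(171 + 2425.1897) = 1298.0948.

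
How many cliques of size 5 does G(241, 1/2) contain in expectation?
E[# K_5] = C(241, 5) · (1/2)^C(5, 2) = 6497858388 / 2^10 = 1624464597/256 ≈ 6345564.832031

For each 5-subset S of vertices (there are C(241, 5) = 6497858388 such S), let X_S = 1 if S induces a K_5 (all C(5, 2) = 10 edges present). Then P(X_S = 1) = (1/2)^10 = 1/1024. By linearity of expectation, E[# K_5] = C(241, 5) · (1/2)^10 = 6497858388 / 1024 = 1624464597/256 ≈ 6345564.832031.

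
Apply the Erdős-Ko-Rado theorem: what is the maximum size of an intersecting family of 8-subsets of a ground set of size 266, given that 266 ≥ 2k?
max |F| = C(265, 7) = 16810859697060

The Erdős-Ko-Rado theorem states: for n ≥ 2k, an intersecting family of k-subsets of an n-element set has size at most C(n − 1, k − 1), with equality for 'star' families {A ⊆ [n] : |A| = k, i ∈ A} (fix an element i). For n = 266, k = 8: C(265, 7) = 16810859697060.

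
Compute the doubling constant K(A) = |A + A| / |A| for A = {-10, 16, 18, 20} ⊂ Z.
K = |A + A| / |A| = 9/4

Enumerate A + A = {a + b : a, b ∈ A}. With |A| = 4, there are |A|^2 = 16 ordered sum pairs; collecting distinct values, A + A = {-20, 6, 8, 10, 32, 34, 36, 38, 40}, so |A + A| = 9. Thus K = 9/4. For comparison, the minimum possible |A + A| over all 4-element sets is 2·4 − 1 = 7 (so min K = 7/4), attained only by arithmetic progressions.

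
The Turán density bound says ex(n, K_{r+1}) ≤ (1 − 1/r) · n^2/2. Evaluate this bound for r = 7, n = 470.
Turán density bound = (6/7) · 470^2/2 = 662700/7 ≈ 94671.4286

Turán's theorem: ex(n, K_{r+1}) is achieved by the complete r-partite Turán graph T(n, r) with parts as balanced as possible, and is at most (1 − 1/r) · n^2/2. For r = 7, n = 470: the density bound is (6/7) · 220900/2 = 662700/7 ≈ 94671.4286. The integer-valued extremum is e(T(470, 7)) = 94671, which is strictly less than the density bound 662700/7 since 7 ∤ 470 (the parts of T(470, 7) cannot all be equal).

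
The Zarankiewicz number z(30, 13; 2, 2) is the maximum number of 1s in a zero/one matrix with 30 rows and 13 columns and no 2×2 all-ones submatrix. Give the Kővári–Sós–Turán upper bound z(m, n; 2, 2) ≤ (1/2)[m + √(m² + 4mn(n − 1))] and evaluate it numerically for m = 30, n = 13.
z(30, 13; 2, 2) ≤ (1/2)[30 + √(30² + 4·30·13·12)] = (1/2)[30 + √19620] = 85.0357

Kővári–Sós–Turán: let r_1, ..., r_30 be the row sums and z = Σ r_i the total number of 1s. Each pair of columns can share at most one row with both entries 1 (else a 2×2 all-ones block appears), so Σ_i C(r_i, 2) ≤ C(13, 2) = 78. By convexity Σ_i C(r_i, 2) ≥ 30·C(z/30, 2) = z(z − 30)/(2·30), giving z² − 30z − 30·13·12 ≤ 0 and hence z ≤ (1/2)[30 + √(900 + 4·4680)] = (1/2)[30 + √19620] ≈ (1/2)(30 + 140.0714) = 85.0357.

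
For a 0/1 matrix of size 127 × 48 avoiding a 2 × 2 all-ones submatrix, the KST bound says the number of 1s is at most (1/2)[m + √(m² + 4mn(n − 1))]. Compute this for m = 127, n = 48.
z(127, 48; 2, 2) ≤ (1/2)[127 + √(127² + 4·127·48·47)] = (1/2)[127 + √1162177] = 602.5216

Kővári–Sós–Turán: let r_1, ..., r_127 be the row sums and z = Σ r_i the total number of 1s. Each pair of columns can share at most one row with both entries 1 (else a 2×2 all-ones block appears), so Σ_i C(r_i, 2) ≤ C(48, 2) = 1128. By convexity Σ_i C(r_i, 2) ≥ 127·C(z/127, 2) = z(z − 127)/(2·127), giving z² − 127z − 127·48·47 ≤ 0 and hence z ≤ (1/2)[127 + √(16129 + 4·286512)] = (1/2)[127 + √1162177] ≈ (1/2)(127 + 1078.0431) = 602.5216.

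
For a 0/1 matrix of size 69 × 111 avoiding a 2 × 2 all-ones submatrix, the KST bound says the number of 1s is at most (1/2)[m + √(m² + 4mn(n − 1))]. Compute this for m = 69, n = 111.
z(69, 111; 2, 2) ≤ (1/2)[69 + √(69² + 4·69·111·110)] = (1/2)[69 + √3374721] = 953.0207

Kővári–Sós–Turán: let r_1, ..., r_69 be the row sums and z = Σ r_i the total number of 1s. Each pair of columns can share at most one row with both entries 1 (else a 2×2 all-ones block appears), so Σ_i C(r_i, 2) ≤ C(111, 2) = 6105. By convexity Σ_i C(r_i, 2) ≥ 69·C(z/69, 2) = z(z − 69)/(2·69), giving z² − 69z − 69·111·110 ≤ 0 and hence z ≤ (1/2)[69 + √(4761 + 4·842490)] = (1/2)[69 + √3374721] ≈ (1/2)(69 + 1837.0414) = 953.0207.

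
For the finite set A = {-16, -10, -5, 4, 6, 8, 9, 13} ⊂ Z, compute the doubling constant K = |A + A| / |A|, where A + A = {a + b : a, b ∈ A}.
K = |A + A| / |A| = 30/8 = 15/4

Enumerate A + A = {a + b : a, b ∈ A}. With |A| = 8, there are |A|^2 = 64 ordered sum pairs; collecting distinct values, A + A = {-32, -26, -21, -20, -15, -12, -10, -8, -7, -6, -4, -3, -2, -1, 1, 3, 4, 8, 10, 12, 13, 14, 15, 16, 17, 18, 19, 21, 22, 26}, so |A + A| = 30. Thus K = 30/8 = 15/4. For comparison, the minimum possible |A + A| over all 8-element sets is 2·8 − 1 = 15 (so min K = 15/8), attained only by arithmetic progressions.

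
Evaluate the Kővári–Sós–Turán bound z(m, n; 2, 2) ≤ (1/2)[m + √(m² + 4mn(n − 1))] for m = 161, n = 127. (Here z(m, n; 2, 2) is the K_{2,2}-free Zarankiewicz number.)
z(161, 127; 2, 2) ≤ (1/2)[161 + √(161² + 4·161·127·126)] = (1/2)[161 + √10331209] = 1687.6099

Kővári–Sós–Turán: let r_1, ..., r_161 be the row sums and z = Σ r_i the total number of 1s. Each pair of columns can share at most one row with both entries 1 (else a 2×2 all-ones block appears), so Σ_i C(r_i, 2) ≤ C(127, 2) = 8001. By convexity Σ_i C(r_i, 2) ≥ 161·C(z/161, 2) = z(z − 161)/(2·161), giving z² − 161z − 161·127·126 ≤ 0 and hence z ≤ (1/2)[161 + √(25921 + 4·2576322)] = (1/2)[161 + √10331209] ≈ (1/2)(161 + 3214.2198) = 1687.6099.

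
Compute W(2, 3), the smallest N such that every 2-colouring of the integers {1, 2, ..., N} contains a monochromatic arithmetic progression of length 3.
W(2, 3) = 9

Lower bound: the 2-colouring RRBBRRBB of {1, ..., 8} (R at positions {1, 2, 5, 6}, B at {3, 4, 7, 8}) contains no monochromatic 3-term AP, so W(2, 3) > 8. Upper bound: a case analysis on any 2-colouring of {1, ..., 9} forces such an AP. Hence W(2, 3) = 9.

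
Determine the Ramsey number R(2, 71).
R(2, 71) = 71

R(2, k) = k for all k ≥ 2: in a 2-colouring of K_k, either some edge is red (a red K_2) or all edges are blue (a blue K_k). And K_{70} coloured all-blue has no blue K_71, so R(2, 71) > 70. Hence R(2, 71) = 71.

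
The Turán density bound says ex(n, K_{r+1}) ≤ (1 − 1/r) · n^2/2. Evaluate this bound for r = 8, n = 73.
Turán density bound = (7/8) · 73^2/2 = 37303/16 ≈ 2331.4375

Turán's theorem: ex(n, K_{r+1}) is achieved by the complete r-partite Turán graph T(n, r) with parts as balanced as possible, and is at most (1 − 1/r) · n^2/2. For r = 8, n = 73: the density bound is (7/8) · 5329/2 = 37303/16 ≈ 2331.4375. The integer-valued extremum is e(T(73, 8)) = 2331, which is strictly less than the density bound 37303/16 since 8 ∤ 73 (the parts of T(73, 8) cannot all be equal).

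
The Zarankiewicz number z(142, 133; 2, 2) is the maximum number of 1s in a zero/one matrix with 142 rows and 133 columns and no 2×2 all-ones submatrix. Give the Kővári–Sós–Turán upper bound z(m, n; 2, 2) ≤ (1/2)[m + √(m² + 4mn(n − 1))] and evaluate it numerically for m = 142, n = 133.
z(142, 133; 2, 2) ≤ (1/2)[142 + √(142² + 4·142·133·132)] = (1/2)[142 + √9991972] = 1651.504

Kővári–Sós–Turán: let r_1, ..., r_142 be the row sums and z = Σ r_i the total number of 1s. Each pair of columns can share at most one row with both entries 1 (else a 2×2 all-ones block appears), so Σ_i C(r_i, 2) ≤ C(133, 2) = 8778. By convexity Σ_i C(r_i, 2) ≥ 142·C(z/142, 2) = z(z − 142)/(2·142), giving z² − 142z − 142·133·132 ≤ 0 and hence z ≤ (1/2)[142 + √(20164 + 4·2492952)] = (1/2)[142 + √9991972] ≈ (1/2)(142 + 3161.0081) = 1651.504.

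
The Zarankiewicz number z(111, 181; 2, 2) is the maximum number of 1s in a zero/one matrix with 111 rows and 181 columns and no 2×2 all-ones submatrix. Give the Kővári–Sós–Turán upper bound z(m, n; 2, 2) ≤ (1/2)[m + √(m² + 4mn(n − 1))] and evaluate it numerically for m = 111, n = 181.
z(111, 181; 2, 2) ≤ (1/2)[111 + √(111² + 4·111·181·180)] = (1/2)[111 + √14477841] = 1957.9879

Kővári–Sós–Turán: let r_1, ..., r_111 be the row sums and z = Σ r_i the total number of 1s. Each pair of columns can share at most one row with both entries 1 (else a 2×2 all-ones block appears), so Σ_i C(r_i, 2) ≤ C(181, 2) = 16290. By convexity Σ_i C(r_i, 2) ≥ 111·C(z/111, 2) = z(z − 111)/(2·111), giving z² − 111z − 111·181·180 ≤ 0 and hence z ≤ (1/2)[111 + √(12321 + 4·3616380)] = (1/2)[111 + √14477841] ≈ (1/2)(111 + 3804.9758) = 1957.9879.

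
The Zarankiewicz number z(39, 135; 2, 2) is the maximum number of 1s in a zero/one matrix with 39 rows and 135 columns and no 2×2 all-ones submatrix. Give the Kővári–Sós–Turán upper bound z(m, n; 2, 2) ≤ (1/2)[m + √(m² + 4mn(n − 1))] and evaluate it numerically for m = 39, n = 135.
z(39, 135; 2, 2) ≤ (1/2)[39 + √(39² + 4·39·135·134)] = (1/2)[39 + √2823561] = 859.6728

Kővári–Sós–Turán: let r_1, ..., r_39 be the row sums and z = Σ r_i the total number of 1s. Each pair of columns can share at most one row with both entries 1 (else a 2×2 all-ones block appears), so Σ_i C(r_i, 2) ≤ C(135, 2) = 9045. By convexity Σ_i C(r_i, 2) ≥ 39·C(z/39, 2) = z(z − 39)/(2·39), giving z² − 39z − 39·135·134 ≤ 0 and hence z ≤ (1/2)[39 + √(1521 + 4·705510)] = (1/2)[39 + √2823561] ≈ (1/2)(39 + 1680.3455) = 859.6728.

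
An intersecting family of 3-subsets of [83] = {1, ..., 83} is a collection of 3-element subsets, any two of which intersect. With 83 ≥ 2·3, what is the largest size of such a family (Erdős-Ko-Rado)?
max |F| = C(82, 2) = 3321

Erdős-Ko-Rado (1961): when n ≥ 2k, max |F| = C(n−1, k−1). The bound is attained by the star {A : i ∈ A} for any fixed i ∈ [n]. Here C(83−1, 3−1) = C(82, 2) = 3321.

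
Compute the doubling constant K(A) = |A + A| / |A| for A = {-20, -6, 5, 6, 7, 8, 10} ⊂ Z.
K = |A + A| / |A| = 22/7

Enumerate A + A = {a + b : a, b ∈ A}. With |A| = 7, there are |A|^2 = 49 ordered sum pairs; collecting distinct values, A + A = {-40, -26, -15, -14, -13, -12, -10, -1, 0, 1, 2, 4, 10, 11, 12, 13, 14, 15, 16, 17, 18, 20}, so |A + A| = 22. Thus K = 22/7. For comparison, the minimum possible |A + A| over all 7-element sets is 2·7 − 1 = 13 (so min K = 13/7), attained only by arithmetic progressions.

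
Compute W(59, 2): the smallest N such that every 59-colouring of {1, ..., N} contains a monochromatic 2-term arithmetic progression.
W(59, 2) = 59 + 1 = 60

A 2-term AP is any pair of integers, so a monochromatic 2-AP exists iff some colour is used at least twice. With 59 colours, the colouring i ↦ i on {1, ..., 59} uses each colour once, avoiding any monochromatic pair, so W(59, 2) > 59. For {1, ..., 60}, pigeonhole forces two integers of the same colour, which form a monochromatic 2-AP. Hence W(59, 2) = 60.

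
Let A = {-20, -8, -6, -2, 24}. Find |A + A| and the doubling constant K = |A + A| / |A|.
K = |A + A| / |A| = 15/5 = 3

Enumerate A + A = {a + b : a, b ∈ A}. With |A| = 5, there are |A|^2 = 25 ordered sum pairs; collecting distinct values, A + A = {-40, -28, -26, -22, -16, -14, -12, -10, -8, -4, 4, 16, 18, 22, 48}, so |A + A| = 15. Thus K = 15/5 = 3. For comparison, the minimum possible |A + A| over all 5-element sets is 2·5 − 1 = 9 (so min K = 9/5), attained only by arithmetic progressions.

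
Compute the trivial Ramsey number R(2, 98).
R(2, 98) = 98

R(2, k) = k for all k ≥ 2: in a 2-colouring of K_k, either some edge is red (a red K_2) or all edges are blue (a blue K_k). And K_{97} coloured all-blue has no blue K_98, so R(2, 98) > 97. Hence R(2, 98) = 98.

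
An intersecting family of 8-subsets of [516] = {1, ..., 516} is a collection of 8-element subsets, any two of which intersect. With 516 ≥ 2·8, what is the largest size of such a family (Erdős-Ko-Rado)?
max |F| = C(515, 7) = 1829936401234560

Erdős-Ko-Rado (1961): when n ≥ 2k, max |F| = C(n−1, k−1). The bound is attained by the star {A : i ∈ A} for any fixed i ∈ [n]. Here C(516−1, 8−1) = C(515, 7) = 1829936401234560.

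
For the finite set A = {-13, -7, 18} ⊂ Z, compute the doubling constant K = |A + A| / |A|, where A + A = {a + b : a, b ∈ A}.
K = |A + A| / |A| = 6/3 = 2

Enumerate A + A = {a + b : a, b ∈ A}. With |A| = 3, there are |A|^2 = 9 ordered sum pairs; collecting distinct values, A + A = {-26, -20, -14, 5, 11, 36}, so |A + A| = 6. Thus K = 6/3 = 2. For comparison, the minimum possible |A + A| over all 3-element sets is 2·3 − 1 = 5 (so min K = 5/3), attained only by arithmetic progressions.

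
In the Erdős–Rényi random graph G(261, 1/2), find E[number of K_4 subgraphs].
E[# K_4] = C(261, 4) · (1/2)^C(4, 2) = 188939205 / 2^6 = 2952175.078125

For each 4-subset S of vertices (there are C(261, 4) = 188939205 such S), let X_S = 1 if S induces a K_4 (all C(4, 2) = 6 edges present). Then P(X_S = 1) = (1/2)^6 = 1/64. By linearity of expectation, E[# K_4] = C(261, 4) · (1/2)^6 = 188939205 / 64 = 2952175.078125.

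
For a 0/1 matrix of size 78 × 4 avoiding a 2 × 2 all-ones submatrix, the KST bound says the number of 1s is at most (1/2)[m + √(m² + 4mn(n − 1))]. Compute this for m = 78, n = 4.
z(78, 4; 2, 2) ≤ (1/2)[78 + √(78² + 4·78·4·3)] = (1/2)[78 + √9828] = 88.5681

Kővári–Sós–Turán: let r_1, ..., r_78 be the row sums and z = Σ r_i the total number of 1s. Each pair of columns can share at most one row with both entries 1 (else a 2×2 all-ones block appears), so Σ_i C(r_i, 2) ≤ C(4, 2) = 6. By convexity Σ_i C(r_i, 2) ≥ 78·C(z/78, 2) = z(z − 78)/(2·78), giving z² − 78z − 78·4·3 ≤ 0 and hence z ≤ (1/2)[78 + √(6084 + 4·936)] = (1/2)[78 + √9828] ≈ (1/2)(78 + 99.1363) = 88.5681.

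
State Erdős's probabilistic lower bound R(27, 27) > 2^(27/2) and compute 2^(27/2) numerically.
2^(27/2) = 11585.2375; so R(27, 27) > 11585.2375

Colour each edge of K_n uniformly at random with red/blue. The expected number of monochromatic K_27 is C(n, 27) · 2 · 2^(−C(27,2)). If C(n, 27) · 2^(1 − C(27,2)) < 1, then with positive probability no monochromatic K_27 exists, so R(27, 27) > n. The standard estimate C(n, 27) ≤ n^27/27! shows this inequality holds whenever n ≤ 2^(27/2) (since 27! · 2^(C(27,2) − 1) > 2^(27^2/2) ≥ n^27). Hence R(27, 27) > 2^(27/2) = 11585.2375.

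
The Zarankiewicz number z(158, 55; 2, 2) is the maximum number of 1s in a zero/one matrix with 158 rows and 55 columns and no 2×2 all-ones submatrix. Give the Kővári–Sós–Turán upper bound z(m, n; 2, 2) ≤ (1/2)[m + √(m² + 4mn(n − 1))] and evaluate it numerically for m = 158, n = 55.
z(158, 55; 2, 2) ≤ (1/2)[158 + √(158² + 4·158·55·54)] = (1/2)[158 + √1902004] = 768.5658

Kővári–Sós–Turán: let r_1, ..., r_158 be the row sums and z = Σ r_i the total number of 1s. Each pair of columns can share at most one row with both entries 1 (else a 2×2 all-ones block appears), so Σ_i C(r_i, 2) ≤ C(55, 2) = 1485. By convexity Σ_i C(r_i, 2) ≥ 158·C(z/158, 2) = z(z − 158)/(2·158), giving z² − 158z − 158·55·54 ≤ 0 and hence z ≤ (1/2)[158 + √(24964 + 4·469260)] = (1/2)[158 + √1902004] ≈ (1/2)(158 + 1379.1316) = 768.5658.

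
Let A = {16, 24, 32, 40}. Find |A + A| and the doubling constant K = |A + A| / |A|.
K = |A + A| / |A| = 7/4

Enumerate A + A = {a + b : a, b ∈ A}. With |A| = 4, there are |A|^2 = 16 ordered sum pairs; collecting distinct values, A + A = {32, 40, 48, 56, 64, 72, 80}, so |A + A| = 7. Thus K = 7/4. Here |A + A| = 2|A| − 1 = 7, the minimum possible — so K = 7/4 is minimal, which holds iff A is an arithmetic progression.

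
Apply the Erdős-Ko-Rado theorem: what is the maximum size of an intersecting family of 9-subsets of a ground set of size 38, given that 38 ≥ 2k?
max |F| = C(37, 8) = 38608020

The Erdős-Ko-Rado theorem states: for n ≥ 2k, an intersecting family of k-subsets of an n-element set has size at most C(n − 1, k − 1), with equality for 'star' families {A ⊆ [n] : |A| = k, i ∈ A} (fix an element i). For n = 38, k = 9: C(37, 8) = 38608020.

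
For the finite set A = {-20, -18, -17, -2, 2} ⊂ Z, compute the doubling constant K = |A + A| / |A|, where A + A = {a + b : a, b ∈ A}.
K = |A + A| / |A| = 15/5 = 3

Enumerate A + A = {a + b : a, b ∈ A}. With |A| = 5, there are |A|^2 = 25 ordered sum pairs; collecting distinct values, A + A = {-40, -38, -37, -36, -35, -34, -22, -20, -19, -18, -16, -15, -4, 0, 4}, so |A + A| = 15. Thus K = 15/5 = 3. For comparison, the minimum possible |A + A| over all 5-element sets is 2·5 − 1 = 9 (so min K = 9/5), attained only by arithmetic progressions.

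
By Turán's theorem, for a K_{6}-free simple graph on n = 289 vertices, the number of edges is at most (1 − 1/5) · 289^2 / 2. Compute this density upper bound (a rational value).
Turán density bound = (4/5) · 289^2/2 = 167042/5 ≈ 33408.4

Turán's theorem: ex(n, K_{r+1}) is achieved by the complete r-partite Turán graph T(n, r) with parts as balanced as possible, and is at most (1 − 1/r) · n^2/2. For r = 5, n = 289: the density bound is (4/5) · 83521/2 = 167042/5 ≈ 33408.4. The integer-valued extremum is e(T(289, 5)) = 33408, which is strictly less than the density bound 167042/5 since 5 ∤ 289 (the parts of T(289, 5) cannot all be equal).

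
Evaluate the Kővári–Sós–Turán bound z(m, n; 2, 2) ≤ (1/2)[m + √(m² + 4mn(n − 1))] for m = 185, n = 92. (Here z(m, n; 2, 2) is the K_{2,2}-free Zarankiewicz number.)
z(185, 92; 2, 2) ≤ (1/2)[185 + √(185² + 4·185·92·91)] = (1/2)[185 + √6229505] = 1340.4488

Kővári–Sós–Turán: let r_1, ..., r_185 be the row sums and z = Σ r_i the total number of 1s. Each pair of columns can share at most one row with both entries 1 (else a 2×2 all-ones block appears), so Σ_i C(r_i, 2) ≤ C(92, 2) = 4186. By convexity Σ_i C(r_i, 2) ≥ 185·C(z/185, 2) = z(z − 185)/(2·185), giving z² − 185z − 185·92·91 ≤ 0 and hence z ≤ (1/2)[185 + √(34225 + 4·1548820)] = (1/2)[185 + √6229505] ≈ (1/2)(185 + 2495.8976) = 1340.4488.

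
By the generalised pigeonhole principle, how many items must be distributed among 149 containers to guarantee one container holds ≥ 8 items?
n = (8 − 1)·149 + 1 = 1044

By the generalised pigeonhole principle, to guarantee some box contains ≥ r objects we need more than (r − 1) · k objects total. Threshold: n = (r − 1) · k + 1. With r = 8 and k = 149: n = 7 · 149 + 1 = 1043 + 1 = 1044. For n = 1043 = 7 · 149, we can put exactly 7 objects in every box, avoiding 8 in any single one — so 1044 is tight.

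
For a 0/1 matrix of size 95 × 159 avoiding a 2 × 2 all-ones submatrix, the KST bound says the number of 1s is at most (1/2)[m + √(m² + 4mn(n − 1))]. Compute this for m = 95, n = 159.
z(95, 159; 2, 2) ≤ (1/2)[95 + √(95² + 4·95·159·158)] = (1/2)[95 + √9555385] = 1593.0893

Kővári–Sós–Turán: let r_1, ..., r_95 be the row sums and z = Σ r_i the total number of 1s. Each pair of columns can share at most one row with both entries 1 (else a 2×2 all-ones block appears), so Σ_i C(r_i, 2) ≤ C(159, 2) = 12561. By convexity Σ_i C(r_i, 2) ≥ 95·C(z/95, 2) = z(z − 95)/(2·95), giving z² − 95z − 95·159·158 ≤ 0 and hence z ≤ (1/2)[95 + √(9025 + 4·2386590)] = (1/2)[95 + √9555385] ≈ (1/2)(95 + 3091.1786) = 1593.0893.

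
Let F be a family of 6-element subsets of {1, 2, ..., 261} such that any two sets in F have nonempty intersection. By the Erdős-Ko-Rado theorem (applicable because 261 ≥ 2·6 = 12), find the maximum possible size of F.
max |F| = C(260, 5) = 9525431552

The Erdős-Ko-Rado theorem states: for n ≥ 2k, an intersecting family of k-subsets of an n-element set has size at most C(n − 1, k − 1), with equality for 'star' families {A ⊆ [n] : |A| = k, i ∈ A} (fix an element i). For n = 261, k = 6: C(260, 5) = 9525431552.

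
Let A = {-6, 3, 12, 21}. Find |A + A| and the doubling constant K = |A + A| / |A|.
K = |A + A| / |A| = 7/4

Enumerate A + A = {a + b : a, b ∈ A}. With |A| = 4, there are |A|^2 = 16 ordered sum pairs; collecting distinct values, A + A = {-12, -3, 6, 15, 24, 33, 42}, so |A + A| = 7. Thus K = 7/4. Here |A + A| = 2|A| − 1 = 7, the minimum possible — so K = 7/4 is minimal, which holds iff A is an arithmetic progression.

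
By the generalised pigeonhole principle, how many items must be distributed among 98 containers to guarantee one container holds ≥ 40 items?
n = (40 − 1)·98 + 1 = 3823

By the generalised pigeonhole principle, to guarantee some box contains ≥ r objects we need more than (r − 1) · k objects total. Threshold: n = (r − 1) · k + 1. With r = 40 and k = 98: n = 39 · 98 + 1 = 3822 + 1 = 3823. For n = 3822 = 39 · 98, we can put exactly 39 objects in every box, avoiding 40 in any single one — so 3823 is tight.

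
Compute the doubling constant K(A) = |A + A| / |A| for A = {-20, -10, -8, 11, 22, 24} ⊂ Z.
K = |A + A| / |A| = 20/6 = 10/3

Enumerate A + A = {a + b : a, b ∈ A}. With |A| = 6, there are |A|^2 = 36 ordered sum pairs; collecting distinct values, A + A = {-40, -30, -28, -20, -18, -16, -9, 1, 2, 3, 4, 12, 14, 16, 22, 33, 35, 44, 46, 48}, so |A + A| = 20. Thus K = 20/6 = 10/3. For comparison, the minimum possible |A + A| over all 6-element sets is 2·6 − 1 = 11 (so min K = 11/6), attained only by arithmetic progressions.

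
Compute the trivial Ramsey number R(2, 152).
R(2, 152) = 152

R(2, k) = k for all k ≥ 2: in a 2-colouring of K_k, either some edge is red (a red K_2) or all edges are blue (a blue K_k). And K_{151} coloured all-blue has no blue K_152, so R(2, 152) > 151. Hence R(2, 152) = 152.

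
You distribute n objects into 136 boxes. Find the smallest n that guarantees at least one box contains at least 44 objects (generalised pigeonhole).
n = (44 − 1)·136 + 1 = 5849

By the generalised pigeonhole principle, to guarantee some box contains ≥ r objects we need more than (r − 1) · k objects total. Threshold: n = (r − 1) · k + 1. With r = 44 and k = 136: n = 43 · 136 + 1 = 5848 + 1 = 5849. For n = 5848 = 43 · 136, we can put exactly 43 objects in every box, avoiding 44 in any single one — so 5849 is tight.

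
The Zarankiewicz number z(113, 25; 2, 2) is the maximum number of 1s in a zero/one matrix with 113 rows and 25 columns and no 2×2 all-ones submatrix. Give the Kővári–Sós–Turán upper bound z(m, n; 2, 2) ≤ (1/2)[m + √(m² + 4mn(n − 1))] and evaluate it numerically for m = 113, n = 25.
z(113, 25; 2, 2) ≤ (1/2)[113 + √(113² + 4·113·25·24)] = (1/2)[113 + √283969] = 322.9437

Kővári–Sós–Turán: let r_1, ..., r_113 be the row sums and z = Σ r_i the total number of 1s. Each pair of columns can share at most one row with both entries 1 (else a 2×2 all-ones block appears), so Σ_i C(r_i, 2) ≤ C(25, 2) = 300. By convexity Σ_i C(r_i, 2) ≥ 113·C(z/113, 2) = z(z − 113)/(2·113), giving z² − 113z − 113·25·24 ≤ 0 and hence z ≤ (1/2)[113 + √(12769 + 4·67800)] = (1/2)[113 + √283969] ≈ (1/2)(113 + 532.8874) = 322.9437.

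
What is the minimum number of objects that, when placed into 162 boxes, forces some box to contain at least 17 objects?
n = (17 − 1)·162 + 1 = 2593

By the generalised pigeonhole principle, to guarantee some box contains ≥ r objects we need more than (r − 1) · k objects total. Threshold: n = (r − 1) · k + 1. With r = 17 and k = 162: n = 16 · 162 + 1 = 2592 + 1 = 2593. For n = 2592 = 16 · 162, we can put exactly 16 objects in every box, avoiding 17 in any single one — so 2593 is tight.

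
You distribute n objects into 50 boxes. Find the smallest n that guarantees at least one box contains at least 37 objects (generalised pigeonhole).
n = (37 − 1)·50 + 1 = 1801

By the generalised pigeonhole principle, to guarantee some box contains ≥ r objects we need more than (r − 1) · k objects total. Threshold: n = (r − 1) · k + 1. With r = 37 and k = 50: n = 36 · 50 + 1 = 1800 + 1 = 1801. For n = 1800 = 36 · 50, we can put exactly 36 objects in every box, avoiding 37 in any single one — so 1801 is tight.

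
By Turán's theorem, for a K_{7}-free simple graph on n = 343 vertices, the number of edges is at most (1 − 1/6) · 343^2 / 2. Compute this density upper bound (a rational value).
Turán density bound = (5/6) · 343^2/2 = 588245/12 ≈ 49020.4167

Turán's theorem: ex(n, K_{r+1}) is achieved by the complete r-partite Turán graph T(n, r) with parts as balanced as possible, and is at most (1 − 1/r) · n^2/2. For r = 6, n = 343: the density bound is (5/6) · 117649/2 = 588245/12 ≈ 49020.4167. The integer-valued extremum is e(T(343, 6)) = 49020, which is strictly less than the density bound 588245/12 since 6 ∤ 343 (the parts of T(343, 6) cannot all be equal).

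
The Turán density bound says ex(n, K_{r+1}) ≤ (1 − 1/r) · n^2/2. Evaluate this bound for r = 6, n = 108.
Turán density bound = (5/6) · 108^2/2 = 4860

Turán's theorem: ex(n, K_{r+1}) is achieved by the complete r-partite Turán graph T(n, r) with parts as balanced as possible, and is at most (1 − 1/r) · n^2/2. For r = 6, n = 108: the density bound is (5/6) · 11664/2 = 4860. Since 6 ∣ 108, the Turán graph T(108, 6) has parts of equal size 18, and its edge count e(T(108, 6)) = 4860 attains the density bound exactly.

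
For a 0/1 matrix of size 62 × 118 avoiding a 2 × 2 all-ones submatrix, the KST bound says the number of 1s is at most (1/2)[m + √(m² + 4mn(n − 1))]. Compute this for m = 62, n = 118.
z(62, 118; 2, 2) ≤ (1/2)[62 + √(62² + 4·62·118·117)] = (1/2)[62 + √3427732] = 956.7068

Kővári–Sós–Turán: let r_1, ..., r_62 be the row sums and z = Σ r_i the total number of 1s. Each pair of columns can share at most one row with both entries 1 (else a 2×2 all-ones block appears), so Σ_i C(r_i, 2) ≤ C(118, 2) = 6903. By convexity Σ_i C(r_i, 2) ≥ 62·C(z/62, 2) = z(z − 62)/(2·62), giving z² − 62z − 62·118·117 ≤ 0 and hence z ≤ (1/2)[62 + √(3844 + 4·855972)] = (1/2)[62 + √3427732] ≈ (1/2)(62 + 1851.4135) = 956.7068.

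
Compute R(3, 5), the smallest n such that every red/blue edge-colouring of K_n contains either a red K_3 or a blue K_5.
R(3, 5) = 14

Lower bound: an explicit 2-colouring of K_{13} (typically a Paley-type or other structured construction) avoids a red K_3 and a blue K_5, showing R(3, 5) > 13.
Upper bound: the Erdős–Szekeres recurrence R(r, t') ≤ R(r−1, t') + R(r, t'−1) yields R(3, 5) ≤ 14.
Hence R(3, 5) = 14.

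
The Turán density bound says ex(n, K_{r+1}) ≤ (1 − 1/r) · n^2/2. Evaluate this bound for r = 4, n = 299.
Turán density bound = (3/4) · 299^2/2 = 268203/8 ≈ 33525.375

Turán's theorem: ex(n, K_{r+1}) is achieved by the complete r-partite Turán graph T(n, r) with parts as balanced as possible, and is at most (1 − 1/r) · n^2/2. For r = 4, n = 299: the density bound is (3/4) · 89401/2 = 268203/8 ≈ 33525.375. The integer-valued extremum is e(T(299, 4)) = 33525, which is strictly less than the density bound 268203/8 since 4 ∤ 299 (the parts of T(299, 4) cannot all be equal).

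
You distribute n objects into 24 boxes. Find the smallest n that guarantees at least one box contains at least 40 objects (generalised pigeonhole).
n = (40 − 1)·24 + 1 = 937

By the generalised pigeonhole principle, to guarantee some box contains ≥ r objects we need more than (r − 1) · k objects total. Threshold: n = (r − 1) · k + 1. With r = 40 and k = 24: n = 39 · 24 + 1 = 936 + 1 = 937. For n = 936 = 39 · 24, we can put exactly 39 objects in every box, avoiding 40 in any single one — so 937 is tight.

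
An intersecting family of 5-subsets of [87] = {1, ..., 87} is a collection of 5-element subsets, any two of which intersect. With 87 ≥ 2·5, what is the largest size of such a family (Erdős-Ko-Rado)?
max |F| = C(86, 4) = 2123555

The Erdős-Ko-Rado theorem states: for n ≥ 2k, an intersecting family of k-subsets of an n-element set has size at most C(n − 1, k − 1), with equality for 'star' families {A ⊆ [n] : |A| = k, i ∈ A} (fix an element i). For n = 87, k = 5: C(86, 4) = 2123555.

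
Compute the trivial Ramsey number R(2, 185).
R(2, 185) = 185

R(2, k) = k for all k ≥ 2: in a 2-colouring of K_k, either some edge is red (a red K_2) or all edges are blue (a blue K_k). And K_{184} coloured all-blue has no blue K_185, so R(2, 185) > 184. Hence R(2, 185) = 185.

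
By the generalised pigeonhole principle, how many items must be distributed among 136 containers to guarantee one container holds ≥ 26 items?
n = (26 − 1)·136 + 1 = 3401

By the generalised pigeonhole principle, to guarantee some box contains ≥ r objects we need more than (r − 1) · k objects total. Threshold: n = (r − 1) · k + 1. With r = 26 and k = 136: n = 25 · 136 + 1 = 3400 + 1 = 3401. For n = 3400 = 25 · 136, we can put exactly 25 objects in every box, avoiding 26 in any single one — so 3401 is tight.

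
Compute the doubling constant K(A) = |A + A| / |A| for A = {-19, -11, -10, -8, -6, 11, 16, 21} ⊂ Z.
K = |A + A| / |A| = 32/8 = 4

Enumerate A + A = {a + b : a, b ∈ A}. With |A| = 8, there are |A|^2 = 64 ordered sum pairs; collecting distinct values, A + A = {-38, -30, -29, -27, -25, -22, -21, -20, -19, -18, -17, -16, -14, -12, -8, -3, 0, 1, 2, 3, 5, 6, 8, 10, 11, 13, 15, 22, 27, 32, 37, 42}, so |A + A| = 32. Thus K = 32/8 = 4. For comparison, the minimum possible |A + A| over all 8-element sets is 2·8 − 1 = 15 (so min K = 15/8), attained only by arithmetic progressions.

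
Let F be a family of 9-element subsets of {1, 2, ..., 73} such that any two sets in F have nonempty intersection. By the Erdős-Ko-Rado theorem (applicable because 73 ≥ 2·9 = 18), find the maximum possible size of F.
max |F| = C(72, 8) = 11969016345

Erdős-Ko-Rado (1961): when n ≥ 2k, max |F| = C(n−1, k−1). The bound is attained by the star {A : i ∈ A} for any fixed i ∈ [n]. Here C(73−1, 9−1) = C(72, 8) = 11969016345.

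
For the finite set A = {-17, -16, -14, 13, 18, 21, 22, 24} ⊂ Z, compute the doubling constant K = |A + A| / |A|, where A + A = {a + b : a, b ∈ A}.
K = |A + A| / |A| = 31/8

Enumerate A + A = {a + b : a, b ∈ A}. With |A| = 8, there are |A|^2 = 64 ordered sum pairs; collecting distinct values, A + A = {-34, -33, -32, -31, -30, -28, -4, -3, -1, 1, 2, 4, 5, 6, 7, 8, 10, 26, 31, 34, 35, 36, 37, 39, 40, 42, 43, 44, 45, 46, 48}, so |A + A| = 31. Thus K = 31/8. For comparison, the minimum possible |A + A| over all 8-element sets is 2·8 − 1 = 15 (so min K = 15/8), attained only by arithmetic progressions.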